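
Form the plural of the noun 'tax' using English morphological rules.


Apply rule: Add -es (sibilant/fricative ending). 'tax' becomes 'taxes'.

taxes


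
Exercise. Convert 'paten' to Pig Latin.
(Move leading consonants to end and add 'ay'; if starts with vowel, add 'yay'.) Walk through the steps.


'paten': move consonant cluster 'p' to end and add 'ay': 'atenpay'.

atenpay


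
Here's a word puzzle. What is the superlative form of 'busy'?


Apply superlative formation (consonant + y: change y to i, add -est): 'busy' -> 'busiest'.

busiest


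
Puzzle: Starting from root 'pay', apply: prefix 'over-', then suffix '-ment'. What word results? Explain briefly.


Step 1: Add prefix 'over-' to 'pay' = 'overpay'
Step 2: Add suffix '-ment' to 'overpay' = 'overpayment'

overpayment


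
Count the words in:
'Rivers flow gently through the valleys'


Split into words: Rivers | flow | gently | through | the | valleys = 6 words.

6


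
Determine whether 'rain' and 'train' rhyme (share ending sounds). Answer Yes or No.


Rime (stressed vowel + following sounds) of 'rain': -ain = /eɪn/
Rime of 'train': -ain = /eɪn/
/eɪn/ and /eɪn/ are the same ending sound, so the words rhyme.

Yes


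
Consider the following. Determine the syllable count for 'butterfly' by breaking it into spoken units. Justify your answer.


Break 'butterfly' into syllables: but-ter-fly -> but | ter | fly = 3 syllables

3 syllables


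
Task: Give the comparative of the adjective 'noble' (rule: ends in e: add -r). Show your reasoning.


Apply comparative formation (ends in e: add -r): 'noble' -> 'nobler'.

nobler


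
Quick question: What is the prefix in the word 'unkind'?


The word 'unkind' = 'un' (prefix) + 'kind' (root). The prefix is 'un'.

un


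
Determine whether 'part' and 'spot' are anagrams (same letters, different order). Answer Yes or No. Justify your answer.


Sorted letters of 'part': 'aprt'
Sorted letters of 'spot': 'opst'
They do not match.

No


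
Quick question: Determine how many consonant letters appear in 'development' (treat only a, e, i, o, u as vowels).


Consonants in 'development': d, v, l, p, m, n, t = 7 consonants.

7


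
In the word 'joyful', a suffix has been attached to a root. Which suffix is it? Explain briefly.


The word 'joyful' = 'joy' (root) + '-ful' (suffix). The suffix is '-ful'.

ful


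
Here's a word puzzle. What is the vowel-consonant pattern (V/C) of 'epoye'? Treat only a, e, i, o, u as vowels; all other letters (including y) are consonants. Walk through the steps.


Letter mapping: e = V, p = C, o = V, y = C, e = V.

VCVCV


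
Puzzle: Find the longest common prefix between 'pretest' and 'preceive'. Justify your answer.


Compare from the start: 3 characters match: 'pre'. Mismatch at position 4: 't' vs 'c'.

pre


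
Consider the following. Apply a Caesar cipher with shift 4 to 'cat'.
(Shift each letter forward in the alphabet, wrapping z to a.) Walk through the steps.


Shift each letter by 4: c -> g, a -> e, t -> x. Result: 'gex'.

gex


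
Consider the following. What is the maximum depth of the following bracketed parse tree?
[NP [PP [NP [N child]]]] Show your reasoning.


Count bracket nesting levels:
'[' at pos 0: depth = 1
'[' at pos 4: depth = 2
'[' at pos 8: depth = 3
'[' at pos 12: depth = 4
Maximum depth reached: 4

4


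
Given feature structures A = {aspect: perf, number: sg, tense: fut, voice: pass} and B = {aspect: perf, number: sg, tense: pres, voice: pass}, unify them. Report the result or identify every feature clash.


Compare features:
aspect: A=perf vs B=perf -> unified: perf
number: A=sg vs B=sg -> unified: sg
tense: A=fut vs B=pres -> CLASH
voice: A=pass vs B=pass -> unified: pass
Clash detected on feature 'tense' (fut vs pres); unification fails.

CLASH on 'tense' (fut vs pres)


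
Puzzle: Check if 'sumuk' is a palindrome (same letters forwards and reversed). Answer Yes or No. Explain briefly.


Forward: 'sumuk'
Reversed: 'kumus'
They differ.

No


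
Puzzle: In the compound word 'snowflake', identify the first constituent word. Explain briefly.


Split 'snowflake' into 'snow' + 'flake'. The first part is 'snow'.

snow


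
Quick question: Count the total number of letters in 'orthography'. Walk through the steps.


Spell out 'orthography' and number each letter: o(1), r(2), t(3), h(4), o(5), g(6), r(7), a(8), p(9), h(10), y(11). Total: 11 letters.

11


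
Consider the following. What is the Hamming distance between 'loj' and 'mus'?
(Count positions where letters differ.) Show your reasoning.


Alignment:
Position 1: 'l' vs 'm' = DIFFER
Position 2: 'o' vs 'u' = DIFFER
Position 3: 'j' vs 's' = DIFFER
Total differences: 3

3


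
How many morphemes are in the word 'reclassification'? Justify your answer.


Decomposition: re- (prefix) + class (root) + -ify (suffix) + -ation (suffix) = 4 morpheme(s)

4 morphemes


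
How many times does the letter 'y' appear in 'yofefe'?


Letter 'y' in 'yofefe': found at position(s) 1 = 1 occurrence(s).

1


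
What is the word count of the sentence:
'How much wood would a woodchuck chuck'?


Split into words: How | much | wood | would | a | woodchuck | chuck = 7 words.

7


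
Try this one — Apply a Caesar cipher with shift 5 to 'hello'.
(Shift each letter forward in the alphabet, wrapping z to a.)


Shift each letter by 5: h -> m, e -> j, l -> q, l -> q, o -> t. Result: 'mjqqt'.

mjqqt


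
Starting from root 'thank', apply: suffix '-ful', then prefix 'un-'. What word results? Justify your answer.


Step 1: Add suffix '-ful' to 'thank' = 'thankful'
Step 2: Add prefix 'un-' to 'thankful' = 'unthankful'

unthankful


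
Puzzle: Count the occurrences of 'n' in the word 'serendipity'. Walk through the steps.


Letter 'n' in 'serendipity': found at position(s) 5 = 1 occurrence(s).

1


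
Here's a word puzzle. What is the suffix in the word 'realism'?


The word 'realism' = 'real' (root) + '-ism' (suffix). The suffix is '-ism'.

ism


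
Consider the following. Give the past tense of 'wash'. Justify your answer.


Apply rule: Add -ed. 'wash' becomes 'washed'.

washed


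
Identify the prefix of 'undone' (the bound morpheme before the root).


The word 'undone' = 'un' (prefix) + 'done' (root). The prefix is 'un'.

un


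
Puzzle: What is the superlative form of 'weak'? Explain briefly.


Apply superlative formation (add -est): 'weak' -> 'weakest'.

weakest


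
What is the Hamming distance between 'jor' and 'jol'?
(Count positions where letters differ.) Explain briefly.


Alignment:
Position 1: 'j' vs 'j' = match
Position 2: 'o' vs 'o' = match
Position 3: 'r' vs 'l' = DIFFER
Total differences: 1

1


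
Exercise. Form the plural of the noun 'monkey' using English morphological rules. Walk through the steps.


Apply rule: Add -s. 'monkey' becomes 'monkeys'.

monkeys


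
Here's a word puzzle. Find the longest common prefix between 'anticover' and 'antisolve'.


Compare from the start: 4 characters match: 'anti'. Mismatch at position 5: 'c' vs 's'.

anti


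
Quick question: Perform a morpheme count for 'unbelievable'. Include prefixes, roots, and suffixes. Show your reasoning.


Decomposition: un- (prefix) + believe (root) + -able (suffix) = 3 morpheme(s)

3 morphemes


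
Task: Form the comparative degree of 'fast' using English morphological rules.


Apply comparative formation (add -er): 'fast' -> 'faster'.

faster


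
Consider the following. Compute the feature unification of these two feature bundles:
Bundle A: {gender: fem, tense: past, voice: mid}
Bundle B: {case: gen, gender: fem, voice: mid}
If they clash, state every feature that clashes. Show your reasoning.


Compare features:
case: A=_ vs B=gen -> unified: gen
gender: A=fem vs B=fem -> unified: fem
tense: A=past vs B=_ -> unified: past
voice: A=mid vs B=mid -> unified: mid
No clashes found.

Unified: {case: gen, gender: fem, tense: past, voice: mid}


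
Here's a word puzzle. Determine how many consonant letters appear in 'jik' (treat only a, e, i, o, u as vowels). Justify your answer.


Consonants in 'jik': j, k = 2 consonants.

2


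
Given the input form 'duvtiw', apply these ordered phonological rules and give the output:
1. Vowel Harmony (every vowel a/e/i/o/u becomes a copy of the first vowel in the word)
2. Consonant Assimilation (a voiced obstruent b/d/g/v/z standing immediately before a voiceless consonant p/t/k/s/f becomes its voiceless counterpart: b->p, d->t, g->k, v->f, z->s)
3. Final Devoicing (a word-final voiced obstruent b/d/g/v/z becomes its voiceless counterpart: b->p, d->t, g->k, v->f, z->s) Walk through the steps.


Starting form: 'duvtiw'
Rule 1: Vowel Harmony: all vowels become 'u' (matching first vowel). 'duvtiw' -> 'duvtuw'
Rule 2: Consonant Assimilation: voiced obstruent before voiceless consonant becomes voiceless ('vt' -> 'ft'). 'duvtuw' -> 'duftuw'
Rule 3: Final Devoicing: final consonant 'w' is not one of the voiced obstruents b/d/g/v/z. No change.
Final form: 'duftuw'

duftuw


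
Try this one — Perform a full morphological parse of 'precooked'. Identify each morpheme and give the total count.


Step 1: Identify prefix: 'pre' (meaning: before)
Step 2: Identify root: 'cook'
Step 3: Identify suffix(es): 'ed'
Decomposition: pre- (prefix: before) + cook (root) + -ed (suffix: past)
Total morphemes: 3

3 morphemes (pre- (prefix: before) + cook (root) + -ed (suffix: past))


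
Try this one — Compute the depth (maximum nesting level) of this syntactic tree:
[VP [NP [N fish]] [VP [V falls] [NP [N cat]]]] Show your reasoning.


Count bracket nesting levels:
'[' at pos 0: depth = 1
'[' at pos 4: depth = 2
'[' at pos 8: depth = 3
'[' at pos 18: depth = 2
'[' at pos 22: depth = 3
'[' at pos 32: depth = 3
'[' at pos 36: depth = 4
Maximum depth reached: 4

4


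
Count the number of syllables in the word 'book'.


Break 'book' into syllables: book -> book = 1 syllable

1 syllable


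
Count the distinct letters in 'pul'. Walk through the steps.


Unique letters in 'pul': {l, p, u} = 3 distinct letters.

3


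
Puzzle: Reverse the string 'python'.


Reverse 'python' character by character: 'nohtyp'.

nohtyp


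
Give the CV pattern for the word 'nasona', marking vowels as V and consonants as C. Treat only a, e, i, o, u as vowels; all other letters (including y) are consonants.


Letter mapping: n = C, a = V, s = C, o = V, n = C, a = V.

CVCVCV


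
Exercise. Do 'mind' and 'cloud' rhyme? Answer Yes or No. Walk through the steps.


Rime (stressed vowel + following sounds) of 'mind': -ind = /aɪnd/
Rime of 'cloud': -oud = /aʊd/
/aɪnd/ and /aʊd/ are different ending sounds, so the words do not rhyme.

No


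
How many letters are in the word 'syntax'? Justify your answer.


Spell out 'syntax' and number each letter: s(1), y(2), n(3), t(4), a(5), x(6). Total: 6 letters.

6


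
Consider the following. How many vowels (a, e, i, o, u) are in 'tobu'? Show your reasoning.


Vowels in 'tobu': o, u = 2 vowels.

2


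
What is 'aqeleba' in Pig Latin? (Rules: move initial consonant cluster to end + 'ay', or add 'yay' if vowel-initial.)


'aqeleba' starts with a vowel, so add 'yay': 'aqelebayay'.

aqelebayay


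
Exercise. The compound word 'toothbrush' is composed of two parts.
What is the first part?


Split 'toothbrush' into 'tooth' + 'brush'. The first part is 'tooth'.

tooth


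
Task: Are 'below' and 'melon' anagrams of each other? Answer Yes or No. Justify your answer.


Sorted letters of 'below': 'below'
Sorted letters of 'melon': 'elmno'
They do not match.

No


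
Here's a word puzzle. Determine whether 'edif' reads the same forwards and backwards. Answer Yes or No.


Forward: 'edif'
Reversed: 'fide'
They differ.

No


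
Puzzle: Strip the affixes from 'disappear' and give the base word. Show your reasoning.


Remove prefix 'dis' from 'disappear' to get root 'appear'.

appear


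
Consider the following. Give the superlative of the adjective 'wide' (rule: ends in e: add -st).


Apply superlative formation (ends in e: add -st): 'wide' -> 'widest'.

widest


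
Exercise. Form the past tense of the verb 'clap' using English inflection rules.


Apply rule: Double final consonant and add -ed. 'clap' becomes 'clapped'.

clapped


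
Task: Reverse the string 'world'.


Reverse 'world' character by character: 'dlrow'.

dlrow


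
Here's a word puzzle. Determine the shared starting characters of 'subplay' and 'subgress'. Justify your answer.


Compare from the start: 3 characters match: 'sub'. Mismatch at position 4: 'p' vs 'g'.

sub


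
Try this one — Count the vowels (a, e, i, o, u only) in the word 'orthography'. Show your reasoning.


Vowels in 'orthography': o, o, a = 3 vowels.

3


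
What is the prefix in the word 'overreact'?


The word 'overreact' = 'over' (prefix) + 'react' (root). The prefix is 'over'.

over


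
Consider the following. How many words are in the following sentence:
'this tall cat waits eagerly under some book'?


Split into words: this | tall | cat | waits | eagerly | under | some | book = 8 words.

8


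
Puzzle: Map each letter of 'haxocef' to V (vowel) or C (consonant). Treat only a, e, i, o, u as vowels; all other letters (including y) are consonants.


Letter mapping: h = C, a = V, x = C, o = V, c = C, e = V, f = C.

CVCVCVC


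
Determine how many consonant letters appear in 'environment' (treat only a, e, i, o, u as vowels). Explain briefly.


Consonants in 'environment': n, v, r, n, m, n, t = 7 consonants.

7


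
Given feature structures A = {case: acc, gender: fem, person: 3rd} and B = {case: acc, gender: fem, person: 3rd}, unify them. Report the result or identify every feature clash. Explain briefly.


Compare features:
case: A=acc vs B=acc -> unified: acc
gender: A=fem vs B=fem -> unified: fem
person: A=3rd vs B=3rd -> unified: 3rd
No clashes found.

Unified: {case: acc, gender: fem, person: 3rd}


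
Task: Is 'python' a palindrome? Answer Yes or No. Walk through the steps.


Forward: 'python'
Reversed: 'nohtyp'
They differ.

No


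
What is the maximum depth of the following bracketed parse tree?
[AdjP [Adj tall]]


Count bracket nesting levels:
'[' at pos 0: depth = 1
'[' at pos 6: depth = 2
Maximum depth reached: 2

2


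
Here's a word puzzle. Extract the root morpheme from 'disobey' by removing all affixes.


Remove prefix 'dis' from 'disobey' to get root 'obey'.

obey


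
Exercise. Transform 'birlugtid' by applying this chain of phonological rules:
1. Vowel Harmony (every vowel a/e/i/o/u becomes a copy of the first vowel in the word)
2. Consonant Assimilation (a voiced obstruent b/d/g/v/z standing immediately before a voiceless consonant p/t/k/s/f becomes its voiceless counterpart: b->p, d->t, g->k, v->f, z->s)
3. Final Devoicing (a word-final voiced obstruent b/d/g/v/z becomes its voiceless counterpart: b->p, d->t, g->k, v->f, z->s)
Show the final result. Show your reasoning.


Starting form: 'birlugtid'
Rule 1: Vowel Harmony: all vowels become 'i' (matching first vowel). 'birlugtid' -> 'birligtid'
Rule 2: Consonant Assimilation: voiced obstruent before voiceless consonant becomes voiceless ('gt' -> 'kt'). 'birligtid' -> 'birliktid'
Rule 3: Final Devoicing: word-final voiced obstruent 'd' becomes voiceless 't'. 'birliktid' -> 'birliktit'
Final form: 'birliktit'

birliktit


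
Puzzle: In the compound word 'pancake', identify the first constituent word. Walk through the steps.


Split 'pancake' into 'pan' + 'cake'. The first part is 'pan'.

pan


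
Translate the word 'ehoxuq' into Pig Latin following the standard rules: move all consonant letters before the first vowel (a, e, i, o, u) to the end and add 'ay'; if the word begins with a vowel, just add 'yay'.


'ehoxuq' starts with a vowel, so add 'yay': 'ehoxuqyay'.

ehoxuqyay


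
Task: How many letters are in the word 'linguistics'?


Spell out 'linguistics' and number each letter: l(1), i(2), n(3), g(4), u(5), i(6), s(7), t(8), i(9), c(10), s(11). Total: 11 letters.

11


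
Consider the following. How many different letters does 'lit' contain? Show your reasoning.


Unique letters in 'lit': {i, l, t} = 3 distinct letters.

3


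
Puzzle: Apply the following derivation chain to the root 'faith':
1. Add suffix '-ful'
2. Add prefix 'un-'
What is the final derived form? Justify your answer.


Step 1: Add suffix '-ful' to 'faith' = 'faithful'
Step 2: Add prefix 'un-' to 'faithful' = 'unfaithful'

unfaithful


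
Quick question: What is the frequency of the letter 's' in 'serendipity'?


Letter 's' in 'serendipity': found at position(s) 1 = 1 occurrence(s).

1


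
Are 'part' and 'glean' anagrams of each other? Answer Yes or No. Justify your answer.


Sorted letters of 'part': 'aprt'
Sorted letters of 'glean': 'aegln'
They do not match.

No


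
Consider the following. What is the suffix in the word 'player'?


The word 'player' = 'play' (root) + '-er' (suffix). The suffix is '-er'.

er


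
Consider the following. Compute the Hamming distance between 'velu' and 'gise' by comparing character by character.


Alignment:
Position 1: 'v' vs 'g' = DIFFER
Position 2: 'e' vs 'i' = DIFFER
Position 3: 'l' vs 's' = DIFFER
Position 4: 'u' vs 'e' = DIFFER
Total differences: 4

4


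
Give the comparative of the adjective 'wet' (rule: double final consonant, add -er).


Apply comparative formation (double final consonant, add -er): 'wet' -> 'wetter'.

wetter


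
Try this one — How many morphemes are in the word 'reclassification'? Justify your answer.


Decomposition: re- (prefix) + class (root) + -ify (suffix) + -ation (suffix) = 4 morpheme(s)

4 morphemes


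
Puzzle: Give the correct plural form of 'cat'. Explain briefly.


Apply rule: Add -s. 'cat' becomes 'cats'.

cats


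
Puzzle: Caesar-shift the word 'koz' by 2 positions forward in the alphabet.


Shift each letter by 2: k -> m, o -> q, z -> b. Result: 'mqb'.

mqb


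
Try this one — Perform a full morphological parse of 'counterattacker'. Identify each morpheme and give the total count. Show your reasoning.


Step 1: Identify prefix: 'counter' (meaning: against)
Step 2: Identify root: 'attack'
Step 3: Identify suffix(es): 'er'
Decomposition: counter- (prefix: against) + attack (root) + -er (suffix: one who)
Total morphemes: 3

3 morphemes (counter- (prefix: against) + attack (root) + -er (suffix: one who))


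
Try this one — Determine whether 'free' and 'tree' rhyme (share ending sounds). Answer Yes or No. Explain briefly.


Rime (stressed vowel + following sounds) of 'free': -ee = /iː/
Rime of 'tree': -ee = /iː/
/iː/ and /iː/ are the same ending sound, so the words rhyme.

Yes


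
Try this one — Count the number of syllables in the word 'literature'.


Break 'literature' into syllables: lit-er-a-ture -> lit | er | a | ture = 4 syllables

4 syllables


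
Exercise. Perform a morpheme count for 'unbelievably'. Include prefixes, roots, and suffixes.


Decomposition: un- (prefix) + believe (root) + -able (suffix) + -ly (suffix) = 4 morpheme(s)

4 morphemes


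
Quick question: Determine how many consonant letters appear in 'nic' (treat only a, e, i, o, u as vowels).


Consonants in 'nic': n, c = 2 consonants.

2


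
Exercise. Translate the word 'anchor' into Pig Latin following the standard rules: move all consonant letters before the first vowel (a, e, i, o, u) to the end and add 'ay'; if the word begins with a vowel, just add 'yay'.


'anchor' starts with a vowel, so add 'yay': 'anchoryay'.

anchoryay


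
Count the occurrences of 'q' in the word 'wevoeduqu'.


Letter 'q' in 'wevoeduqu': found at position(s) 8 = 1 occurrence(s).

1


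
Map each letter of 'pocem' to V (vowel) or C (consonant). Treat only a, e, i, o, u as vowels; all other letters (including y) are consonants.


Letter mapping: p = C, o = V, c = C, e = V, m = C.

CVCVC


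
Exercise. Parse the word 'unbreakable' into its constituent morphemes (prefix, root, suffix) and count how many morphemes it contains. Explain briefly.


Step 1: Identify prefix: 'un' (meaning: not/reverse)
Step 2: Identify root: 'break'
Step 3: Identify suffix(es): 'able'
Decomposition: un- (prefix: not/reverse) + break (root) + -able (suffix: capable of)
Total morphemes: 3

3 morphemes (un- (prefix: not/reverse) + break (root) + -able (suffix: capable of))


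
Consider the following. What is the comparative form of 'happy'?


Apply comparative formation (consonant + y: change y to i, add -er): 'happy' -> 'happier'.

happier


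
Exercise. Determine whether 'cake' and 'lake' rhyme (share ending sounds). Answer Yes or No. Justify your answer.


Rime (stressed vowel + following sounds) of 'cake': -ake = /eɪk/
Rime of 'lake': -ake = /eɪk/
/eɪk/ and /eɪk/ are the same ending sound, so the words rhyme.

Yes


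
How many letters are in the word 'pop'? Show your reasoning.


Spell out 'pop' and number each letter: p(1), o(2), p(3). Total: 3 letters.

3


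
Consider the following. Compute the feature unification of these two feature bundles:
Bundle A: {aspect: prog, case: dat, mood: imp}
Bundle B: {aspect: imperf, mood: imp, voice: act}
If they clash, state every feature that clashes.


Compare features:
aspect: A=prog vs B=imperf -> CLASH
case: A=dat vs B=_ -> unified: dat
mood: A=imp vs B=imp -> unified: imp
voice: A=_ vs B=act -> unified: act
Clash detected on feature 'aspect' (prog vs imperf); unification fails.

CLASH on 'aspect' (prog vs imperf)


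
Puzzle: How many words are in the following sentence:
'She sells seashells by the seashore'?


Split into words: She | sells | seashells | by | the | seashore = 6 words.

6


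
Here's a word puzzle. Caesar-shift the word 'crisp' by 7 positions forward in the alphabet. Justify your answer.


Shift each letter by 7: c -> j, r -> y, i -> p, s -> z, p -> w. Result: 'jypzw'.

jypzw


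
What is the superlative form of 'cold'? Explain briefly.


Apply superlative formation (add -est): 'cold' -> 'coldest'.

coldest


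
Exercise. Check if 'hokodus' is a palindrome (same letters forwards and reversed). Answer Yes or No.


Forward: 'hokodus'
Reversed: 'sudokoh'
They differ.

No


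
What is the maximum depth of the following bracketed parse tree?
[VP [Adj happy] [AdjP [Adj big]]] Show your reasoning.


Count bracket nesting levels:
'[' at pos 0: depth = 1
'[' at pos 4: depth = 2
'[' at pos 16: depth = 2
'[' at pos 22: depth = 3
Maximum depth reached: 3

3


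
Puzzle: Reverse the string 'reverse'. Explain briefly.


Reverse 'reverse' character by character: 'esrever'.

esrever


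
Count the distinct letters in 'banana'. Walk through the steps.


Unique letters in 'banana': {a, b, n} = 3 distinct letters.

3


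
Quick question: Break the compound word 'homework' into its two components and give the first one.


Split 'homework' into 'home' + 'work'. The first part is 'home'.

home


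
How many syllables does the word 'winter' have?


Break 'winter' into syllables: win-ter -> win | ter = 2 syllables

2 syllables


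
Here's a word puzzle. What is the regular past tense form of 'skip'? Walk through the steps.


Apply rule: Double final consonant and add -ed. 'skip' becomes 'skipped'.

skipped


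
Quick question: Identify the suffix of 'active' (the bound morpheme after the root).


The word 'active' = 'act' (root) + '-ive' (suffix). The suffix is '-ive'.

ive


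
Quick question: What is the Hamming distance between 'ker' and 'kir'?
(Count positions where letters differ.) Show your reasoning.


Alignment:
Position 1: 'k' vs 'k' = match
Position 2: 'e' vs 'i' = DIFFER
Position 3: 'r' vs 'r' = match
Total differences: 1

1


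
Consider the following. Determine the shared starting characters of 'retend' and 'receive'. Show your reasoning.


Compare from the start: 2 characters match: 're'. Mismatch at position 3: 't' vs 'c'.

re


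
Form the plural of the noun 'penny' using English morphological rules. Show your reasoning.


Apply rule: Change -y to -ies (consonant + y). 'penny' becomes 'pennies'.

pennies


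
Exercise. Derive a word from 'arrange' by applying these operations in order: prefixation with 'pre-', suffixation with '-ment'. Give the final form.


Step 1: Add prefix 'pre-' to 'arrange' = 'prearrange'
Step 2: Add suffix '-ment' to 'prearrange' = 'prearrangement'

prearrangement


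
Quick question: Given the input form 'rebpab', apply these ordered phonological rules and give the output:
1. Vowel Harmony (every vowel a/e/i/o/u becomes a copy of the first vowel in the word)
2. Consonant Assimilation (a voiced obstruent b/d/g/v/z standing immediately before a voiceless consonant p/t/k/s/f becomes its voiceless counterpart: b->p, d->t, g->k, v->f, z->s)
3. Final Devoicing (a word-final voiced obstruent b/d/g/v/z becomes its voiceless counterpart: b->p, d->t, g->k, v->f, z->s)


Starting form: 'rebpab'
Rule 1: Vowel Harmony: all vowels become 'e' (matching first vowel). 'rebpab' -> 'rebpeb'
Rule 2: Consonant Assimilation: voiced obstruent before voiceless consonant becomes voiceless ('bp' -> 'pp'). 'rebpeb' -> 'reppeb'
Rule 3: Final Devoicing: word-final voiced obstruent 'b' becomes voiceless 'p'. 'reppeb' -> 'reppep'
Final form: 'reppep'

reppep


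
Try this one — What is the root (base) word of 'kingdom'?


Remove suffix '-dom' from 'kingdom' to get root 'king'.

king


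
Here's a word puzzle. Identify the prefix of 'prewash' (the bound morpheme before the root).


The word 'prewash' = 'pre' (prefix) + 'wash' (root). The prefix is 'pre'.

pre


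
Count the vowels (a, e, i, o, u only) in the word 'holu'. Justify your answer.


Vowels in 'holu': o, u = 2 vowels.

2


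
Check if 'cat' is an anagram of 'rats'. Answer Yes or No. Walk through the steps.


Sorted letters of 'cat': 'act'
Sorted letters of 'rats': 'arst'
They do not match.

No


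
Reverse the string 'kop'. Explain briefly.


Reverse 'kop' character by character: 'pok'.

pok


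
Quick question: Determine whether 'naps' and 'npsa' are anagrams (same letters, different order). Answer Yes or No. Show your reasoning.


Sorted letters of 'naps': 'anps'
Sorted letters of 'npsa': 'anps'
They match.

Yes


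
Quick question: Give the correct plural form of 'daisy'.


Apply rule: Change -y to -ies (consonant + y). 'daisy' becomes 'daisies'.

daisies


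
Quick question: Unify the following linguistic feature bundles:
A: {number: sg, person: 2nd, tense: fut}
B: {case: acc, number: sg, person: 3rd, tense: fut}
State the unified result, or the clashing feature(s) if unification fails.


Compare features:
case: A=_ vs B=acc -> unified: acc
number: A=sg vs B=sg -> unified: sg
person: A=2nd vs B=3rd -> CLASH
tense: A=fut vs B=fut -> unified: fut
Clash detected on feature 'person' (2nd vs 3rd); unification fails.

CLASH on 'person' (2nd vs 3rd)


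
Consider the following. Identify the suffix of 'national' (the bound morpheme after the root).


The word 'national' = 'nation' (root) + '-al' (suffix). The suffix is '-al'.

al


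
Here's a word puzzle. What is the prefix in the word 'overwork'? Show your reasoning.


The word 'overwork' = 'over' (prefix) + 'work' (root). The prefix is 'over'.

over


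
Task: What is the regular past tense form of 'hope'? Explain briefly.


Apply rule: Add -d (word ends in -e). 'hope' becomes 'hoped'.

hoped


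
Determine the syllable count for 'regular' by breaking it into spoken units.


Break 'regular' into syllables: reg-u-lar -> reg | u | lar = 3 syllables

3 syllables


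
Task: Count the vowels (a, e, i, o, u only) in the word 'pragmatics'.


Vowels in 'pragmatics': a, a, i = 3 vowels.

3


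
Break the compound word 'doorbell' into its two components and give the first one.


Split 'doorbell' into 'door' + 'bell'. The first part is 'door'.

door


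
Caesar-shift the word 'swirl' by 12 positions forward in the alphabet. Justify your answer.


Shift each letter by 12: s -> e, w -> i, i -> u, r -> d, l -> x. Result: 'eiudx'.

eiudx


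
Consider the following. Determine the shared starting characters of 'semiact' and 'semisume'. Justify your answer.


Compare from the start: 4 characters match: 'semi'. Mismatch at position 5: 'a' vs 's'.

semi


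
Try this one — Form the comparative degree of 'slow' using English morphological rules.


Apply comparative formation (add -er): 'slow' -> 'slower'.

slower


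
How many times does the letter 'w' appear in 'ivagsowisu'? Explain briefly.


Letter 'w' in 'ivagsowisu': found at position(s) 7 = 1 occurrence(s).

1


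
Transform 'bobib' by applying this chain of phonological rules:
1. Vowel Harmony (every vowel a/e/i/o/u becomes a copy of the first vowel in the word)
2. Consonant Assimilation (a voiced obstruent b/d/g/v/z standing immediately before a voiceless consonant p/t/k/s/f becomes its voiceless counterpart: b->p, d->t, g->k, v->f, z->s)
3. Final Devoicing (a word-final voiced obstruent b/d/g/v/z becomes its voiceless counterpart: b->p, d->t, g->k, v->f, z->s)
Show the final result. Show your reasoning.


Starting form: 'bobib'
Rule 1: Vowel Harmony: all vowels become 'o' (matching first vowel). 'bobib' -> 'bobob'
Rule 2: Consonant Assimilation: no voiced obstruent (b/d/g/v/z) stands immediately before a voiceless consonant (p/t/k/s/f). No change.
Rule 3: Final Devoicing: word-final voiced obstruent 'b' becomes voiceless 'p'. 'bobob' -> 'bobop'
Final form: 'bobop'

bobop


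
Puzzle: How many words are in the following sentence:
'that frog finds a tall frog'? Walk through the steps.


Split into words: that | frog | finds | a | tall | frog = 6 words.

6


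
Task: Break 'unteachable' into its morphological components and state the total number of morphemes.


Step 1: Identify prefix: 'un' (meaning: not/reverse)
Step 2: Identify root: 'teach'
Step 3: Identify suffix(es): 'able'
Decomposition: un- (prefix: not/reverse) + teach (root) + -able (suffix: capable of)
Total morphemes: 3

3 morphemes (un- (prefix: not/reverse) + teach (root) + -able (suffix: capable of))


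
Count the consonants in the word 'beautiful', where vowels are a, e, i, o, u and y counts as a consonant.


Consonants in 'beautiful': b, t, f, l = 4 consonants.

4


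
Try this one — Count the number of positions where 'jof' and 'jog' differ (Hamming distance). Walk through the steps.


Alignment:
Position 1: 'j' vs 'j' = match
Position 2: 'o' vs 'o' = match
Position 3: 'f' vs 'g' = DIFFER
Total differences: 1

1


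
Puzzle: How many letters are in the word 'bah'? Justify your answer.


Spell out 'bah' and number each letter: b(1), a(2), h(3). Total: 3 letters.

3


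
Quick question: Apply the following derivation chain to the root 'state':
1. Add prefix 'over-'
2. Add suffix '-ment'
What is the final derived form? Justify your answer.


Step 1: Add prefix 'over-' to 'state' = 'overstate'
Step 2: Add suffix '-ment' to 'overstate' = 'overstatement'

overstatement


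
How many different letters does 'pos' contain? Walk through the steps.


Unique letters in 'pos': {o, p, s} = 3 distinct letters.

3


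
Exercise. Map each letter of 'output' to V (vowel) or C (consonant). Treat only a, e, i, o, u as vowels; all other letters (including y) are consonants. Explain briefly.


Letter mapping: o = V, u = V, t = C, p = C, u = V, t = C.

VVCCVC


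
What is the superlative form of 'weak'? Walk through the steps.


Apply superlative formation (add -est): 'weak' -> 'weakest'.

weakest


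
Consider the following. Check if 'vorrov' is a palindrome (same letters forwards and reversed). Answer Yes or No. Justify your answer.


Forward: 'vorrov'
Reversed: 'vorrov'
They are identical.

Yes


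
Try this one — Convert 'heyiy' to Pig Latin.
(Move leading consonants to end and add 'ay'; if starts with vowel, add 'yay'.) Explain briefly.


'heyiy': move consonant cluster 'h' to end and add 'ay': 'eyiyhay'.

eyiyhay


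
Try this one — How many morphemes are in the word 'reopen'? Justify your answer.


Decomposition: re- (prefix) + open (root) = 2 morpheme(s)

2 morphemes


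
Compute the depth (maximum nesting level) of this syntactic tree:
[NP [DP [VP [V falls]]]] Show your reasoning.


Count bracket nesting levels:
'[' at pos 0: depth = 1
'[' at pos 4: depth = 2
'[' at pos 8: depth = 3
'[' at pos 12: depth = 4
Maximum depth reached: 4

4


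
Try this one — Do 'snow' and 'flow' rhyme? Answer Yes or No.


Rime (stressed vowel + following sounds) of 'snow': -ow = /oʊ/
Rime of 'flow': -ow = /oʊ/
/oʊ/ and /oʊ/ are the same ending sound, so the words rhyme.

Yes


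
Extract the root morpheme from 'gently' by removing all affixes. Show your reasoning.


Remove suffix '-ly' from 'gently' to get root 'gentle'.

gentle


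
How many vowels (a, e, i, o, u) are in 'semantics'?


Vowels in 'semantics': e, a, i = 3 vowels.

3


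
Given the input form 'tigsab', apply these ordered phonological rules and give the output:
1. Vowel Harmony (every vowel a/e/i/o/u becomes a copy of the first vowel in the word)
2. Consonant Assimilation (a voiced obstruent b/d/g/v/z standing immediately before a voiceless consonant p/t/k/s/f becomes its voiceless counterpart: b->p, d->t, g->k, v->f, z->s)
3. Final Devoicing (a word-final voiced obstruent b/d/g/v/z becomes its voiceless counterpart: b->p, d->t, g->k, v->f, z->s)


Starting form: 'tigsab'
Rule 1: Vowel Harmony: all vowels become 'i' (matching first vowel). 'tigsab' -> 'tigsib'
Rule 2: Consonant Assimilation: voiced obstruent before voiceless consonant becomes voiceless ('gs' -> 'ks'). 'tigsib' -> 'tiksib'
Rule 3: Final Devoicing: word-final voiced obstruent 'b' becomes voiceless 'p'. 'tiksib' -> 'tiksip'
Final form: 'tiksip'

tiksip


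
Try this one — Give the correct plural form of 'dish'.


Apply rule: Add -es (sibilant/fricative ending). 'dish' becomes 'dishes'.

dishes


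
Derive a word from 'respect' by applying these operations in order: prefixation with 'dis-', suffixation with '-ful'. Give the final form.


Step 1: Add prefix 'dis-' to 'respect' = 'disrespect'
Step 2: Add suffix '-ful' to 'disrespect' = 'disrespectful'

disrespectful


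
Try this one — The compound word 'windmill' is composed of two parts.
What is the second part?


Split 'windmill' into 'wind' + 'mill'. The second part is 'mill'.

mill


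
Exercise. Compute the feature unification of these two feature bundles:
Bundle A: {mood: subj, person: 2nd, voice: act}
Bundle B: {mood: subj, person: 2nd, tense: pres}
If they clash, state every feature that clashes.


Compare features:
mood: A=subj vs B=subj -> unified: subj
person: A=2nd vs B=2nd -> unified: 2nd
tense: A=_ vs B=pres -> unified: pres
voice: A=act vs B=_ -> unified: act
No clashes found.

Unified: {mood: subj, person: 2nd, tense: pres, voice: act}


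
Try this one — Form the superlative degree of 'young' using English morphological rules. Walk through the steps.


Apply superlative formation (add -est): 'young' -> 'youngest'.

youngest


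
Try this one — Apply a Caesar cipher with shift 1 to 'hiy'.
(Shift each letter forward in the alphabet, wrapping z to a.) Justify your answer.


Shift each letter by 1: h -> i, i -> j, y -> z. Result: 'ijz'.

ijz


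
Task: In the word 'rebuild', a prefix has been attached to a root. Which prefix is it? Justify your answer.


The word 'rebuild' = 're' (prefix) + 'build' (root). The prefix is 're'.

re


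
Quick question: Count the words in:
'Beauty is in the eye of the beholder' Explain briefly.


Split into words: Beauty | is | in | the | eye | of | the | beholder = 8 words.

8


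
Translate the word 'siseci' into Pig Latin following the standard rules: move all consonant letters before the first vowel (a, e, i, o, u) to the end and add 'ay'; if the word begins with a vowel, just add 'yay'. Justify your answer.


'siseci': move consonant cluster 's' to end and add 'ay': 'isecisay'.

isecisay


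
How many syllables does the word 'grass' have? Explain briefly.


Break 'grass' into syllables: grass -> grass = 1 syllable

1 syllable


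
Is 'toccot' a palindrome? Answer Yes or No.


Forward: 'toccot'
Reversed: 'toccot'
They are identical.

Yes


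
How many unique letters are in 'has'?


Unique letters in 'has': {a, h, s} = 3 distinct letters.

3


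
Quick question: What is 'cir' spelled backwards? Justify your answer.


Reverse 'cir' character by character: 'ric'.

ric


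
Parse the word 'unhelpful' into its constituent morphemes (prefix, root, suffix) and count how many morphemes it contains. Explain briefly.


Step 1: Identify prefix: 'un' (meaning: not/reverse)
Step 2: Identify root: 'help'
Step 3: Identify suffix(es): 'ful'
Decomposition: un- (prefix: not/reverse) + help (root) + -ful (suffix: full of)
Total morphemes: 3

3 morphemes (un- (prefix: not/reverse) + help (root) + -ful (suffix: full of))


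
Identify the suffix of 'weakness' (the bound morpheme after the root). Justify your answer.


The word 'weakness' = 'weak' (root) + '-ness' (suffix). The suffix is '-ness'.

ness


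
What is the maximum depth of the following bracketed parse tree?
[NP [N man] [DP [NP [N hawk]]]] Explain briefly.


Count bracket nesting levels:
'[' at pos 0: depth = 1
'[' at pos 4: depth = 2
'[' at pos 12: depth = 2
'[' at pos 16: depth = 3
'[' at pos 20: depth = 4
Maximum depth reached: 4

4


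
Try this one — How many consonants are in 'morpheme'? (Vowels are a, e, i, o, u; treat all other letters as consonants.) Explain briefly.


Consonants in 'morpheme': m, r, p, h, m = 5 consonants.

5


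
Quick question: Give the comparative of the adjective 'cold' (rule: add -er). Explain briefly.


Apply comparative formation (add -er): 'cold' -> 'colder'.

colder


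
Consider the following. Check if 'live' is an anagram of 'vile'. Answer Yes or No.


Sorted letters of 'live': 'eilv'
Sorted letters of 'vile': 'eilv'
They match.

Yes


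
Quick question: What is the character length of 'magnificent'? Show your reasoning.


Spell out 'magnificent' and number each letter: m(1), a(2), g(3), n(4), i(5), f(6), i(7), c(8), e(9), n(10), t(11). Total: 11 letters.

11


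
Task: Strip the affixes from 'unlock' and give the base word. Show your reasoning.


Remove prefix 'un' from 'unlock' to get root 'lock'.

lock


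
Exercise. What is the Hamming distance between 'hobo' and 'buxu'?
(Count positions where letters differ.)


Alignment:
Position 1: 'h' vs 'b' = DIFFER
Position 2: 'o' vs 'u' = DIFFER
Position 3: 'b' vs 'x' = DIFFER
Position 4: 'o' vs 'u' = DIFFER
Total differences: 4

4


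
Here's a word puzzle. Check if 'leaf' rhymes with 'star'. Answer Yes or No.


Rime (stressed vowel + following sounds) of 'leaf': -eaf = /iːf/
Rime of 'star': -ar = /ɑːr/
/iːf/ and /ɑːr/ are different ending sounds, so the words do not rhyme.

No


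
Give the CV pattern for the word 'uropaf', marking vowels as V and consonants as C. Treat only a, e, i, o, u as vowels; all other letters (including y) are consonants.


Letter mapping: u = V, r = C, o = V, p = C, a = V, f = C.

VCVCVC


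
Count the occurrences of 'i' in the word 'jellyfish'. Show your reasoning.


Letter 'i' in 'jellyfish': found at position(s) 7 = 1 occurrence(s).

1
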